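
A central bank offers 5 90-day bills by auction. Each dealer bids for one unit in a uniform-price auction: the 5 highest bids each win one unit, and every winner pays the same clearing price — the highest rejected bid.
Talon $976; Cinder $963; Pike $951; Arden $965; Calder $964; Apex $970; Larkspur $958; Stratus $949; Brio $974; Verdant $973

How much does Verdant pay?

Ordering the bids: 976 (Talon), 974 (Brio), 973 (Verdant), 970 (Apex), 965 (Arden), 964 (Calder), 963 (Cinder), …
The 5 highest are Talon, Brio, Verdant, Apex, Arden.
Highest unsuccessful bid: $964 → clearing price.
Verdant wins → pays $964.

Verdant pays $964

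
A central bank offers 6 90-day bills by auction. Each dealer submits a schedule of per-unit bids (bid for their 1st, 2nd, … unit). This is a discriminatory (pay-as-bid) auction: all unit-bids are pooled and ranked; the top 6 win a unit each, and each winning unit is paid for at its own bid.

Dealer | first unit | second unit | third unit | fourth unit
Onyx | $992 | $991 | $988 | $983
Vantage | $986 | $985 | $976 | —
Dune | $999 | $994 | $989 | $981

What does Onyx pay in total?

Onyx pays $2,971

All unit-bids, highest first — top 6: 999 (Dune-1), 994 (Dune-2), 992 (Onyx-1), 991 (Onyx-2), 989 (Dune-3), 988 (Onyx-3)
Next rejected bid: $986 (not a price — pay-as-bid).
Onyx's winning unit-bids: 992 + 991 + 988 = $2,971.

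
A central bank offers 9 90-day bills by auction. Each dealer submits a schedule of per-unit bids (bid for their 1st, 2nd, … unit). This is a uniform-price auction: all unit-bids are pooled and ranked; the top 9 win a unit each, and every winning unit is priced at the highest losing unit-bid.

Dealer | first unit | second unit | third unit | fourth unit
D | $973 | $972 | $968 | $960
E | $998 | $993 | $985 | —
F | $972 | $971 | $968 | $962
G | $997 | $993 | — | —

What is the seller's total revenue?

Total revenue: $8,712

Merging the schedules and taking the best 9: 998 (E-1), 997 (G-1), 993 (E-2), 993 (G-2), 985 (E-3), 973 (D-1), 972 (D-2), 972 (F-1), 971 (F-2)
The (k+1)-th unit-bid is $968.
Allocation: D 2, E 3, F 2, G 2. Every unit priced at $968.
Revenue = 9 × 968 = $8,712.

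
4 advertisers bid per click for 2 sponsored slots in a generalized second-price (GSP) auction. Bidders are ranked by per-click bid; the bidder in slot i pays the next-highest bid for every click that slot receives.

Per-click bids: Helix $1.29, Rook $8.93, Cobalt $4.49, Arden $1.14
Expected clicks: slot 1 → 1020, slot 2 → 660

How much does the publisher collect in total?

Ranked by bid: $8.93 (Rook) > $4.49 (Cobalt) > $1.29 (Helix) > …
Slot 1: Rook pays $4.49 × 1020 = $4579.80
Slot 2: Cobalt pays $1.29 × 660 = $851.40
Total = $5431.20

Total revenue: $5431.20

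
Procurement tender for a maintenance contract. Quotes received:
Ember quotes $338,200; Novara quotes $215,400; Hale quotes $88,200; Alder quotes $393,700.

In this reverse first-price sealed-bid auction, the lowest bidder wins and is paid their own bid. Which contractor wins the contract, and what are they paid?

Hale is paid $88,200

Bids ranked: 88,200 (Hale) < 215,400 (Novara) < 338,200 (Ember) < 393,700 (Alder)
First-price: Hale is paid what they bid, $88,200.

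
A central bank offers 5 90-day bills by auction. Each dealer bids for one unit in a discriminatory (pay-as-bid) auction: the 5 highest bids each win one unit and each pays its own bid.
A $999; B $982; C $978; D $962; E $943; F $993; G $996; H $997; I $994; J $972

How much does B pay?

B pays $0

Ordering the bids: 999 (A), 997 (H), 996 (G), 994 (I), 993 (F), 982 (B), 978 (C), …
The 5 highest are A, H, G, I, F.
B does not win → $0.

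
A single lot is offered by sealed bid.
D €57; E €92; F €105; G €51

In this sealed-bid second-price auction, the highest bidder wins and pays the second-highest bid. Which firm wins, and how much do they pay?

Sorting bids: 105 (F) > 92 (E) > 57 (D) > 51 (G)
Second-price: F pays E's bid of €92.

F pays €92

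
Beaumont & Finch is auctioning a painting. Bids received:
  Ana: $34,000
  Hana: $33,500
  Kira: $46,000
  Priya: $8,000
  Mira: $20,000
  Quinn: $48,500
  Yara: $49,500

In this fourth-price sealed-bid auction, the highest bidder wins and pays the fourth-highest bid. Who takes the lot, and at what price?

Yara pays $34,000

Fourth-price sealed-bid auction: the highest bidder wins and pays the fourth-highest bid.
Bids in order: 49,500 (Yara) > 48,500 (Quinn) > 46,000 (Kira) > 34,000 (Ana) > 33,500 (Hana) > 20,000 (Mira) > …
Yara is highest; pays the fourth-highest bid, $34,000.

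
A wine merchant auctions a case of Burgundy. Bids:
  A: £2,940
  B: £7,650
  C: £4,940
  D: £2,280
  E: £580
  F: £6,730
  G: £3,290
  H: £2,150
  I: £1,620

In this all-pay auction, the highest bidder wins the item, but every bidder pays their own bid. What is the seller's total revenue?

Rule: the highest bidder wins the item, but every bidder pays their own bid.
Bids ranked: 7,650 (B) > 6,730 (F) > 4,940 (C) > 3,290 (G) > 2,940 (A) > 2,280 (D) > …
B wins with the top bid; all bids are sunk regardless.
Every bidder forfeits their bid regardless of winning.
Revenue = 2,940 + 7,650 + 4,940 + 2,280 + 580 + 6,730 + 3,290 + 2,150 + 1,620 = £32,180.

Total revenue: £32,180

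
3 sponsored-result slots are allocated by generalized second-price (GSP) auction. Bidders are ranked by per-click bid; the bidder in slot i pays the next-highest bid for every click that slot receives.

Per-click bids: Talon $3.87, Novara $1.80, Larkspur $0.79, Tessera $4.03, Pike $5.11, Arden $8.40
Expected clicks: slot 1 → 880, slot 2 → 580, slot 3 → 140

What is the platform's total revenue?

Per-click bids in order: $8.40 (Arden) > $5.11 (Pike) > $4.03 (Tessera) > $3.87 (Talon) > …
Slot 1: Arden pays $5.11 × 880 = $4496.80
Slot 2: Pike pays $4.03 × 580 = $2337.40
Slot 3: Tessera pays $3.87 × 140 = $541.80
Total = $7376.00

Total revenue: $7376.00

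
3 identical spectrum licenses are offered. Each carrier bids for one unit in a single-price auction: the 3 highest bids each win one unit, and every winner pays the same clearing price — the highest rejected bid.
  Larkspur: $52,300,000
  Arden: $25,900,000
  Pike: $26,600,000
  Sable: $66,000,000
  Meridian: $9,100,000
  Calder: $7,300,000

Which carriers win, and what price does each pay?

Bids ranked high→low: 66,000,000 (Sable), 52,300,000 (Larkspur), 26,600,000 (Pike), 25,900,000 (Arden), 9,100,000 (Meridian), …
The 3 highest are Sable, Larkspur, Pike.
Highest unsuccessful bid: $25,900,000 → clearing price.

Sable, Larkspur, Pike; each pays $25,900,000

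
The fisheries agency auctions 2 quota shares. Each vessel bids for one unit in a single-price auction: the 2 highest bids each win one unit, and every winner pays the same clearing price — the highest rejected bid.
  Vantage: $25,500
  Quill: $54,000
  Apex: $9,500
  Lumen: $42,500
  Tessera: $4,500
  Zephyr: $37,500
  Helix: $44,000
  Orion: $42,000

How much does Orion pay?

Orion pays $0

Ordering the bids: 54,000 (Quill), 44,000 (Helix), 42,500 (Lumen), 42,000 (Orion), …
Top 2: Quill, Helix.
Clearing price = highest rejected bid = $42,500.
Orion does not win → pays $0.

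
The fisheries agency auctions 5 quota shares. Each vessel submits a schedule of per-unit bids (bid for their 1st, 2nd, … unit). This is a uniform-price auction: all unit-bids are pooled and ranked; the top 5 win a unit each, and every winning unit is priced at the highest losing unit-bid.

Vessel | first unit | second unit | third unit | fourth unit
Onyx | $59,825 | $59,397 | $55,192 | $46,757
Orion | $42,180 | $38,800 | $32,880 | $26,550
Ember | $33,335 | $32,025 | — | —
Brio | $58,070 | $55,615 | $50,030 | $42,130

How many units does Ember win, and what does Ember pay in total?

Ember: 0 units, pays $0

All unit-bids, highest first — top 5: 59,825 (Onyx-1), 59,397 (Onyx-2), 58,070 (Brio-1), 55,615 (Brio-2), 55,192 (Onyx-3)
First bid not allocated: $50,030.
Ember wins 0 unit(s) at $50,030 each.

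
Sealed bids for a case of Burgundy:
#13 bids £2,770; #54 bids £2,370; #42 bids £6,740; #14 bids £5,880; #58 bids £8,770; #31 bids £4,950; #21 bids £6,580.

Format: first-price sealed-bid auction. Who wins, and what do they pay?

#58 pays £8,770

First-price sealed-bid auction: the highest bidder wins and pays their own bid.
Sorting bids: 8,770 (#58) > 6,740 (#42) > 6,580 (#21) > 5,880 (#14) > 4,950 (#31) > 2,770 (#13) > …
First-price: #58 pays what they bid, £8,770.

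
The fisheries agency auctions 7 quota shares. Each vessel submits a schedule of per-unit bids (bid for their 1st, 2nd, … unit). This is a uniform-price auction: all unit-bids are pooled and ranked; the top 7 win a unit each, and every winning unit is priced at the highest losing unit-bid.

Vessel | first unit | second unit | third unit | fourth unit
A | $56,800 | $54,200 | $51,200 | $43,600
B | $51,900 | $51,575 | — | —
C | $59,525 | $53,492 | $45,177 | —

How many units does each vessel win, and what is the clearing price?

Merging the schedules and taking the best 7: 59,525 (C-1), 56,800 (A-1), 54,200 (A-2), 53,492 (C-2), 51,900 (B-1), 51,575 (B-2), 51,200 (A-3)
First bid not allocated: $45,177.
Allocation: A 3, B 2, C 2.

A 3, B 2, C 2; clearing price $45,177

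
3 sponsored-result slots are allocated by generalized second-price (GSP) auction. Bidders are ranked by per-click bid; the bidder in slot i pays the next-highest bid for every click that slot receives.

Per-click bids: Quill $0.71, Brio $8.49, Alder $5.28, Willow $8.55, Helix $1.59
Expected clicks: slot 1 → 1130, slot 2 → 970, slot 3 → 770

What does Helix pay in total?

Helix pays $0.00

Sorting advertisers: $8.55 (Willow) > $8.49 (Brio) > $5.28 (Alder) > $1.59 (Helix) > …
Helix ranks below slot 3 → no slot, pays nothing.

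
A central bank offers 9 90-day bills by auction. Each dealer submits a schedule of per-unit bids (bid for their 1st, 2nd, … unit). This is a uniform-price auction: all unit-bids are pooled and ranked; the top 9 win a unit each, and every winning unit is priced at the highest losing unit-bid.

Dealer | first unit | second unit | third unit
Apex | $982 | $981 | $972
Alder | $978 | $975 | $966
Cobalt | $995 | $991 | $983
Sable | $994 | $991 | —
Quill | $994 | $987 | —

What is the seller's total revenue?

Total revenue: $8,802

All unit-bids, highest first — top 9: 995 (Cobalt-1), 994 (Sable-1), 994 (Quill-1), 991 (Cobalt-2), 991 (Sable-2), 987 (Quill-2), 983 (Cobalt-3), 982 (Apex-1), 981 (Apex-2)
First bid not allocated: $978.
Allocation: Apex 2, Cobalt 3, Quill 2, Sable 2. Every unit priced at $978.
Revenue = 9 × 978 = $8,802.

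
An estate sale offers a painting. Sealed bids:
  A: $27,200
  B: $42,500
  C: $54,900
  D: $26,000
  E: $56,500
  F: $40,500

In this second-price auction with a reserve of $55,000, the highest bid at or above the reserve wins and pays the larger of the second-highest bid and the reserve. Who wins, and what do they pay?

Sorting bids: 56,500 (E) > 54,900 (C) > 42,500 (B) > 40,500 (F) > 27,200 (A) > 26,000 (D)
Highest eligible bid: E at $56,500.
max(second-highest $54,900, reserve $55,000) = $55,000.

E pays $55,000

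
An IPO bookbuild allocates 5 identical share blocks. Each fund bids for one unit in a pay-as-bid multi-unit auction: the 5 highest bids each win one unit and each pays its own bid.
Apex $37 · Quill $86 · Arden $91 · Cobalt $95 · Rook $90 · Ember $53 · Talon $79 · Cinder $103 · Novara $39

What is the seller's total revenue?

Total revenue: $465

Sorting: 103 (Cinder), 95 (Cobalt), 91 (Arden), 90 (Rook), 86 (Quill), 79 (Talon), 53 (Ember), …
The 5 highest are Cinder, Cobalt, Arden, Rook, Quill.
Total revenue = 103 + 95 + 91 + 90 + 86 = $465.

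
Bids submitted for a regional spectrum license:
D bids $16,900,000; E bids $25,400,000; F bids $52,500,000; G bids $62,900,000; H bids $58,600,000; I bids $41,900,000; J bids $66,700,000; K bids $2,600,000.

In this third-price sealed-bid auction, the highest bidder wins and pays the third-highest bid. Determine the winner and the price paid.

J pays $58,600,000

Bids ranked: 66,700,000 (J) > 62,900,000 (G) > 58,600,000 (H) > 52,500,000 (F) > 41,900,000 (I) > 25,400,000 (E) > …
J is highest; pays the third-highest bid, $58,600,000.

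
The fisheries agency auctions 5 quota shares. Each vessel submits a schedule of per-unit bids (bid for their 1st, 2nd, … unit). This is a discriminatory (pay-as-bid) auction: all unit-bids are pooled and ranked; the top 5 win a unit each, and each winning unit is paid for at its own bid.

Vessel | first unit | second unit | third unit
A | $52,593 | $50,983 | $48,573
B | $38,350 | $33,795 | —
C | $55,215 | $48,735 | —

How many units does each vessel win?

A 3, C 2

All unit-bids, highest first — top 5: 55,215 (C-1), 52,593 (A-1), 50,983 (A-2), 48,735 (C-2), 48,573 (A-3)
Next rejected bid: $38,350 (not a price — pay-as-bid).
Allocation: A 3, C 2.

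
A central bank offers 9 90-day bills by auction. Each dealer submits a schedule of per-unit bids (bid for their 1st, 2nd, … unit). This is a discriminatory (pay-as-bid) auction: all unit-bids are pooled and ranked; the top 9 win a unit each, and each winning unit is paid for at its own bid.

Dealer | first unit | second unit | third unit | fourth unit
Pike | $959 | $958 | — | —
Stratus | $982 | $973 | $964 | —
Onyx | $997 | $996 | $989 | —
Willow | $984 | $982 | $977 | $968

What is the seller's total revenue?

Total revenue: $8,848

All unit-bids, highest first — top 9: 997 (Onyx-1), 996 (Onyx-2), 989 (Onyx-3), 984 (Willow-1), 982 (Stratus-1), 982 (Willow-2), 977 (Willow-3), 973 (Stratus-2), 968 (Willow-4)
Next rejected bid: $964 (not a price — pay-as-bid).
Each winning unit pays its own bid.
Revenue = 997 + 996 + 989 + 984 + 982 + 982 + 977 + 973 + 968 = $8,848.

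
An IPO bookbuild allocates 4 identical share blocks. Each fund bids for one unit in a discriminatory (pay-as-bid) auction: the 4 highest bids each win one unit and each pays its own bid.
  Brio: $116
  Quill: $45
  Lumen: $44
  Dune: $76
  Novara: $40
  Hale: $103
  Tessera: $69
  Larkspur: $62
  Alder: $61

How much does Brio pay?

Sorting: 116 (Brio), 103 (Hale), 76 (Dune), 69 (Tessera), 62 (Larkspur), 61 (Alder), …
The 4 highest are Brio, Hale, Dune, Tessera.
Brio wins → own bid $116.

Brio pays $116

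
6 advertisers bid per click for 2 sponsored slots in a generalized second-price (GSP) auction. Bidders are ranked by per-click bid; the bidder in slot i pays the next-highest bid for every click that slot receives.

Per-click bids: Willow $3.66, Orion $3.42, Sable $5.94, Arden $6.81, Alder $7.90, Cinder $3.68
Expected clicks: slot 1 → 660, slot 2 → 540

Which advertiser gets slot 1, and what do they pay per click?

Alder; $6.81 per click

Sorting advertisers: $7.90 (Alder) > $6.81 (Arden) > $5.94 (Sable) > …
Slot 1 goes to the first-ranked bidder, Alder, who pays the next bid down: $6.81/click.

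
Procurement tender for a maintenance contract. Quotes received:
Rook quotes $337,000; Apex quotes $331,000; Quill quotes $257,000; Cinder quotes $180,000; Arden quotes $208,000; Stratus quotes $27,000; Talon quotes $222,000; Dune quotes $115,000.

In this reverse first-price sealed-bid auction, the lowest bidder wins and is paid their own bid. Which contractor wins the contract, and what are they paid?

Stratus is paid $27,000

Bids ranked: 27,000 (Stratus) < 115,000 (Dune) < 180,000 (Cinder) < 208,000 (Arden) < 222,000 (Talon) < 257,000 (Quill) < …
Stratus has the lowest bid and is paid exactly that: $27,000.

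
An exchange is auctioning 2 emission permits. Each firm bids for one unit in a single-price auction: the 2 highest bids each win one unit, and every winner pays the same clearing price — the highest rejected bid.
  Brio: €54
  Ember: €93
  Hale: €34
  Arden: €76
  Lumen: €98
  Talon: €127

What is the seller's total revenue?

Bids ranked high→low: 127 (Talon), 98 (Lumen), 93 (Ember), 76 (Arden), …
The 2 highest are Talon, Lumen.
First losing bid is Ember's €93, which sets the uniform price.
Total revenue = 2 × €93 = €186.

Total revenue: €186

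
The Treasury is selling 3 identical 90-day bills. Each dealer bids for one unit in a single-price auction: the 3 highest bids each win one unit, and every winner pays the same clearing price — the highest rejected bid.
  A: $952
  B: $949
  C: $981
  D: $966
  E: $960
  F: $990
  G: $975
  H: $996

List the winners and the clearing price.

Ordering the bids: 996 (H), 990 (F), 981 (C), 975 (G), 966 (D), …
Top 3: H, F, C.
Highest unsuccessful bid: $975 → clearing price.

H, F, C; each pays $975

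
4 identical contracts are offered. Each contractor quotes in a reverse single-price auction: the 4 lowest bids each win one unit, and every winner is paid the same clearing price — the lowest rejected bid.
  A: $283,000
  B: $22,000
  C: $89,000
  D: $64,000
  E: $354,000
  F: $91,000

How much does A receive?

Sorting: 22,000 (B), 64,000 (D), 89,000 (C), 91,000 (F), 283,000 (A), 354,000 (E)
Winners (4 units): B, D, C, F.
Lowest unsuccessful bid: $283,000 → clearing price.
A does not win → is paid $0.

A is paid $0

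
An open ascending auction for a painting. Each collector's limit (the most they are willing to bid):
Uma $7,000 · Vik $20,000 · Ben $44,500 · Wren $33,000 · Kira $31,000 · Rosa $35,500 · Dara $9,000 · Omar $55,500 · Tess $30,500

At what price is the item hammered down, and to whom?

Omar wins at $44,500

Sorting limits: 55,500 (Omar) > 44,500 (Ben) > 35,500 (Rosa) > 33,000 (Wren) > 31,000 (Kira) > 30,500 (Tess) > …
Once the price passes $44,500, only Omar is left; the hammer falls at Ben's limit of $44,500.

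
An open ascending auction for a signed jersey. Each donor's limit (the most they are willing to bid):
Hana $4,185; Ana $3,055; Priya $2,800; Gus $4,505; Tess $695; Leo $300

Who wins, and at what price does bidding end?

Sorting limits: 4,505 (Gus) > 4,185 (Hana) > 3,055 (Ana) > 2,800 (Priya) > 695 (Tess) > 300 (Leo)
Hana is the last rival to drop out, at $4,185; Gus remains and wins at that price.

Gus wins at $4,185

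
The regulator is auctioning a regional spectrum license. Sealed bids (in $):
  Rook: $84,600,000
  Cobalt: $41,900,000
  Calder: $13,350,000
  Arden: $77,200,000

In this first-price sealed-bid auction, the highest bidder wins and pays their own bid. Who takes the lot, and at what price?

Rule: the highest bidder wins and pays their own bid.
Bids ranked: 84,600,000 (Rook) > 77,200,000 (Arden) > 41,900,000 (Cobalt) > 13,350,000 (Calder)
Rook is highest → pays own bid, $84,600,000.

Rook pays $84,600,000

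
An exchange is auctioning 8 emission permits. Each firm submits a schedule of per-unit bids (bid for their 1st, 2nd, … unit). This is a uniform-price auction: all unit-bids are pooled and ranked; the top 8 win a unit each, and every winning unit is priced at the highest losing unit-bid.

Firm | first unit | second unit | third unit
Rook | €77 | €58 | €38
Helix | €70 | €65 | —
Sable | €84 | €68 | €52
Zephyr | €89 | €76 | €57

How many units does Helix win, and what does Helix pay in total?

Pooled unit-bids ranked (top 8): 89 (Zephyr-1), 84 (Sable-1), 77 (Rook-1), 76 (Zephyr-2), 70 (Helix-1), 68 (Sable-2), 65 (Helix-2), 58 (Rook-2)
Highest rejected unit-bid = €57.
Helix wins 2 unit(s) at €57 each.

Helix: 2 units, pays €114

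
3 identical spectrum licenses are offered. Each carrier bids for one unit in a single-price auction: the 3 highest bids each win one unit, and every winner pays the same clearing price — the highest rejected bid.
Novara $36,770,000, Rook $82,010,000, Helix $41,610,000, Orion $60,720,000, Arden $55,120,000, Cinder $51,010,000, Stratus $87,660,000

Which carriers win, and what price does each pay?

Ordering the bids: 87,660,000 (Stratus), 82,010,000 (Rook), 60,720,000 (Orion), 55,120,000 (Arden), 51,010,000 (Cinder), …
The 3 highest are Stratus, Rook, Orion.
Highest unsuccessful bid: $55,120,000 → clearing price.

Stratus, Rook, Orion; each pays $55,120,000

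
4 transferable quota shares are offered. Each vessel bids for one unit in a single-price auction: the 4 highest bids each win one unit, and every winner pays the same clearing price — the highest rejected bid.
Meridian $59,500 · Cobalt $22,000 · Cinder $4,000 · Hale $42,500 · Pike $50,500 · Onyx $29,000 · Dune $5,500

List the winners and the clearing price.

Ordering the bids: 59,500 (Meridian), 50,500 (Pike), 42,500 (Hale), 29,000 (Onyx), 22,000 (Cobalt), 5,500 (Dune), …
Winners (4 units): Meridian, Pike, Hale, Onyx.
Highest unsuccessful bid: $22,000 → clearing price.

Meridian, Pike, Hale, Onyx; each pays $22,000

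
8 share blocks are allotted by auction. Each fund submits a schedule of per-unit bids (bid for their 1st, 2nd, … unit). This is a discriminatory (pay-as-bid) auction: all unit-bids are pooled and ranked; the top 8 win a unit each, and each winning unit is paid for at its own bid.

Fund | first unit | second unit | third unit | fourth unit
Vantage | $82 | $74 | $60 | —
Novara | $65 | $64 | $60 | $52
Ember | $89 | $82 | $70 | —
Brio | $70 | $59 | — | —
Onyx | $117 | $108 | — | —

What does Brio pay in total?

Pooled unit-bids ranked (top 8): 117 (Onyx-1), 108 (Onyx-2), 89 (Ember-1), 82 (Vantage-1), 82 (Ember-2), 74 (Vantage-2), 70 (Ember-3), 70 (Brio-1)
Next rejected bid: $65 (not a price — pay-as-bid).
Brio's winning unit-bids: 70 = $70.

Brio pays $70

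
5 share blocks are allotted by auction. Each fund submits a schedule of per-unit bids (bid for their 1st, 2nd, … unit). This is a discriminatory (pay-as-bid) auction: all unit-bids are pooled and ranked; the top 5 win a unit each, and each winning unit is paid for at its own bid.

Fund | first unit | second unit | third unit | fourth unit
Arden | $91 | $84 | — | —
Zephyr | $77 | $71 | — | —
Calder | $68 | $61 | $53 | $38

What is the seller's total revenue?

Total revenue: $391

Pooled unit-bids ranked (top 5): 91 (Arden-1), 84 (Arden-2), 77 (Zephyr-1), 71 (Zephyr-2), 68 (Calder-1)
Next rejected bid: $61 (not a price — pay-as-bid).
Each winning unit pays its own bid.
Revenue = 91 + 84 + 77 + 71 + 68 = $391.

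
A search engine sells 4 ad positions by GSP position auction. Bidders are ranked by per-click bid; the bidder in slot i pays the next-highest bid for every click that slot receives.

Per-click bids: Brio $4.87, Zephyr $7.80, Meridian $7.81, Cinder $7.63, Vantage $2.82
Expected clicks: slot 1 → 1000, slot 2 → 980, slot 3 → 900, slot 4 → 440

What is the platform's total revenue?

Ranked by bid: $7.81 (Meridian) > $7.80 (Zephyr) > $7.63 (Cinder) > $4.87 (Brio) > $2.82 (Vantage)
Slot 1: Meridian pays $7.80 × 1000 = $7800.00
Slot 2: Zephyr pays $7.63 × 980 = $7477.40
Slot 3: Cinder pays $4.87 × 900 = $4383.00
Slot 4: Brio pays $2.82 × 440 = $1240.80
Total = $20901.20

Total revenue: $20901.20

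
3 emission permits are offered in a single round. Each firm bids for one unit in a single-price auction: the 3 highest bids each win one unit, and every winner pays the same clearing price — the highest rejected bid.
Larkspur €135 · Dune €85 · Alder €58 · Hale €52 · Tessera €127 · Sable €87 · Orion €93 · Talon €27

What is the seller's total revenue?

Total revenue: €261

Sorting: 135 (Larkspur), 127 (Tessera), 93 (Orion), 87 (Sable), 85 (Dune), …
The 3 highest are Larkspur, Tessera, Orion.
Highest unsuccessful bid: €87 → clearing price.
Total revenue = 3 × €87 = €261.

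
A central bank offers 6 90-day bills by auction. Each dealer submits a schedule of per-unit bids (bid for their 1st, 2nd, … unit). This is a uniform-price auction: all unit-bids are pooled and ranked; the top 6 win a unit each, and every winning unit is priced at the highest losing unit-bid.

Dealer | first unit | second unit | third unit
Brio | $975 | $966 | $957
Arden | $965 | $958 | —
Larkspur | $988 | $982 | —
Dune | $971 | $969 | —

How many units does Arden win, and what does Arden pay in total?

Arden: 0 units, pays $0

Merging the schedules and taking the best 6: 988 (Larkspur-1), 982 (Larkspur-2), 975 (Brio-1), 971 (Dune-1), 969 (Dune-2), 966 (Brio-2)
First bid not allocated: $965.
Arden wins 0 unit(s) at $965 each.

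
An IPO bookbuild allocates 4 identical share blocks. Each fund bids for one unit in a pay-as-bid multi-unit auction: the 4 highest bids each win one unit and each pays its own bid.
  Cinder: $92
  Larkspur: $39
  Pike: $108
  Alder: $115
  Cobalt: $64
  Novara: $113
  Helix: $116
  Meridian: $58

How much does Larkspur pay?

Ordering the bids: 116 (Helix), 115 (Alder), 113 (Novara), 108 (Pike), 92 (Cinder), 64 (Cobalt), …
The 4 highest are Helix, Alder, Novara, Pike.
Larkspur does not win → $0.

Larkspur pays $0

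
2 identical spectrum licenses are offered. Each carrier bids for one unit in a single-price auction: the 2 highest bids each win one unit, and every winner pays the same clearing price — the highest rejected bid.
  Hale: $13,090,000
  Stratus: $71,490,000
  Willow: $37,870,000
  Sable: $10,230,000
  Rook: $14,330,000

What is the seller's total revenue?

Total revenue: $28,660,000

Sorting: 71,490,000 (Stratus), 37,870,000 (Willow), 14,330,000 (Rook), 13,090,000 (Hale), …
Winners (2 units): Stratus, Willow.
First losing bid is Rook's $14,330,000, which sets the uniform price.
Total revenue = 2 × $14,330,000 = $28,660,000.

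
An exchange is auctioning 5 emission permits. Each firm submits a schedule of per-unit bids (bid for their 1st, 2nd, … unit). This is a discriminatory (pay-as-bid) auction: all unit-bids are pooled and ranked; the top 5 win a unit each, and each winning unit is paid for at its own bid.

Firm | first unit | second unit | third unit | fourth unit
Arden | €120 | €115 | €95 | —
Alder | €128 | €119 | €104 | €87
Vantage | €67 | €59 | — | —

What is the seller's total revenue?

Pooled unit-bids ranked (top 5): 128 (Alder-1), 120 (Arden-1), 119 (Alder-2), 115 (Arden-2), 104 (Alder-3)
Next rejected bid: €95 (not a price — pay-as-bid).
Each winning unit pays its own bid.
Revenue = 128 + 120 + 119 + 115 + 104 = €586.

Total revenue: €586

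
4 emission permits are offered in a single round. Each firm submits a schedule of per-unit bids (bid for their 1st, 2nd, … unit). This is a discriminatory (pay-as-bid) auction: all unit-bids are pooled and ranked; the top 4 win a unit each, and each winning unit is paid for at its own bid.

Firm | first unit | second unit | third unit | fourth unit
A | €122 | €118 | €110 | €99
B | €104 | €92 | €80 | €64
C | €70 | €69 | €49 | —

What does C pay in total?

C pays €0

Merging the schedules and taking the best 4: 122 (A-1), 118 (A-2), 110 (A-3), 104 (B-1)
Next rejected bid: €99 (not a price — pay-as-bid).
C wins no units.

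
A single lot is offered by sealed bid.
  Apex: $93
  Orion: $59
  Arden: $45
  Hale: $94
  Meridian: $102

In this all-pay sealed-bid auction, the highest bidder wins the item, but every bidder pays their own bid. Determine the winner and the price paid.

Sorting bids: 102 (Meridian) > 94 (Hale) > 93 (Apex) > 59 (Orion) > 45 (Arden)
Meridian is highest and takes the item; every bidder forfeits their bid.

Meridian pays $102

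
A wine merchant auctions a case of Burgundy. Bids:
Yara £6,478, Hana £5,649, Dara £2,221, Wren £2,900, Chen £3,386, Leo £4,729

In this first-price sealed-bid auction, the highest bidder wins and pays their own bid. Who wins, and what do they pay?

First-price sealed-bid auction: the highest bidder wins and pays their own bid.
Sorting bids: 6,478 (Yara) > 5,649 (Hana) > 4,729 (Leo) > 3,386 (Chen) > 2,900 (Wren) > 2,221 (Dara)
Yara has the highest bid and pays exactly that: £6,478.

Yara pays £6,478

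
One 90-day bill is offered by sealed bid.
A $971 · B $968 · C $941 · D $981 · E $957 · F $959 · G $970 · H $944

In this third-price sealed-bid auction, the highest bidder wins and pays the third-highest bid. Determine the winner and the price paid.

D pays $970

Rule: the highest bidder wins and pays the third-highest bid.
Sorting bids: 981 (D) > 971 (A) > 970 (G) > 968 (B) > 959 (F) > 957 (E) > …
D is highest; pays the third-highest bid, $970.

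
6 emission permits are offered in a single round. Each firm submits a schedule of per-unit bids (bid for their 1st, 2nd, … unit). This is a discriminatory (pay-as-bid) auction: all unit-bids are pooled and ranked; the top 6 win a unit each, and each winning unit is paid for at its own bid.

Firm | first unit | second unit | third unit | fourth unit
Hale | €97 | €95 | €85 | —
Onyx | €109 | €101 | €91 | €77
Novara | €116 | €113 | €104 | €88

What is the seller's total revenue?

Merging the schedules and taking the best 6: 116 (Novara-1), 113 (Novara-2), 109 (Onyx-1), 104 (Novara-3), 101 (Onyx-2), 97 (Hale-1)
Next rejected bid: €95 (not a price — pay-as-bid).
Each winning unit pays its own bid.
Revenue = 116 + 113 + 109 + 104 + 101 + 97 = €640.

Total revenue: €640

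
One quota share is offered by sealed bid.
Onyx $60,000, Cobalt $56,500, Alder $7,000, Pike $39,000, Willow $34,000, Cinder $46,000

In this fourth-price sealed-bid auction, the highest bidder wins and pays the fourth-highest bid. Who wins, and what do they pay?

Onyx pays $39,000

Bids in order: 60,000 (Onyx) > 56,500 (Cobalt) > 46,000 (Cinder) > 39,000 (Pike) > 34,000 (Willow) > 7,000 (Alder)
Onyx is highest; pays the fourth-highest bid, $39,000.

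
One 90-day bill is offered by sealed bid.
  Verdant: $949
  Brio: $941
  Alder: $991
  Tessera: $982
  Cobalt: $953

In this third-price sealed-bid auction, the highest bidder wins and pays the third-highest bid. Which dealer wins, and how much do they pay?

Sorting bids: 991 (Alder) > 982 (Tessera) > 953 (Cobalt) > 949 (Verdant) > 941 (Brio)
Alder is highest; pays the third-highest bid, $953.

Alder pays $953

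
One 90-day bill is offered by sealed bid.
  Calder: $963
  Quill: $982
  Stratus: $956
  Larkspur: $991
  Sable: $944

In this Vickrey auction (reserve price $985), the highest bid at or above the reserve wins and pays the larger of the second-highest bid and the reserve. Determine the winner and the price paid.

Bids ranked: 991 (Larkspur) > 982 (Quill) > 963 (Calder) > 956 (Stratus) > 944 (Sable)
Highest eligible bid: Larkspur at $991.
Second-highest bid $982 is below the reserve $985, so the reserve binds → payment $985.

Larkspur pays $985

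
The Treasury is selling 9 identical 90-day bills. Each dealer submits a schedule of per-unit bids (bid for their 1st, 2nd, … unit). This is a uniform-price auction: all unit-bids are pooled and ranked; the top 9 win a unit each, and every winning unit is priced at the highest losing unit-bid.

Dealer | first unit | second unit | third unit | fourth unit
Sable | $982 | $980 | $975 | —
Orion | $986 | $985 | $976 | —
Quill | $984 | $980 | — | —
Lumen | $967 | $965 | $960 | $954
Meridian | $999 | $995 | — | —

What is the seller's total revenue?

Pooled unit-bids ranked (top 9): 999 (Meridian-1), 995 (Meridian-2), 986 (Orion-1), 985 (Orion-2), 984 (Quill-1), 982 (Sable-1), 980 (Sable-2), 980 (Quill-2), 976 (Orion-3)
Highest rejected unit-bid = $975.
Allocation: Meridian 2, Orion 3, Quill 2, Sable 2. Every unit priced at $975.
Revenue = 9 × 975 = $8,775.

Total revenue: $8,775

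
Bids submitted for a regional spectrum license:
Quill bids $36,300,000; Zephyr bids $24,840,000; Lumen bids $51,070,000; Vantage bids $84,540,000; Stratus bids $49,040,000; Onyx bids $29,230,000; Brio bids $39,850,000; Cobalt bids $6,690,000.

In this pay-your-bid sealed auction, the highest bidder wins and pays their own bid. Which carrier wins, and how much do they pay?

Bids ranked: 84,540,000 (Vantage) > 51,070,000 (Lumen) > 49,040,000 (Stratus) > 39,850,000 (Brio) > 36,300,000 (Quill) > 29,230,000 (Onyx) > …
Vantage has the highest bid and pays exactly that: $84,540,000.

Vantage pays $84,540,000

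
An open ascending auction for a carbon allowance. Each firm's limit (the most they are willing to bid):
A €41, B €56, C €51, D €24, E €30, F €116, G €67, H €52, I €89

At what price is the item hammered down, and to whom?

F wins at €89

Rule: the price rises until one bidder remains; the winner pays the price at which the last rival dropped out.
Limits ranked: 116 (F) > 89 (I) > 67 (G) > 56 (B) > 52 (H) > 51 (C) > …
I is the last rival to drop out, at €89; F remains and wins at that price.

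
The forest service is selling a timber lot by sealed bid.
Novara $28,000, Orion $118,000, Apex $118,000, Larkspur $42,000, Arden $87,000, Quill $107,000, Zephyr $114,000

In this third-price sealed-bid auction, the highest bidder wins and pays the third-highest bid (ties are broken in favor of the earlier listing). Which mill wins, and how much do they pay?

Bids in order: 118,000 (Orion) > 118,000 (Apex) > 114,000 (Zephyr) > 107,000 (Quill) > 87,000 (Arden) > 42,000 (Larkspur) > …
Tie at $118,000 → Orion wins by tie-break.
Orion is highest; pays the third-highest bid, $114,000.

Orion pays $114,000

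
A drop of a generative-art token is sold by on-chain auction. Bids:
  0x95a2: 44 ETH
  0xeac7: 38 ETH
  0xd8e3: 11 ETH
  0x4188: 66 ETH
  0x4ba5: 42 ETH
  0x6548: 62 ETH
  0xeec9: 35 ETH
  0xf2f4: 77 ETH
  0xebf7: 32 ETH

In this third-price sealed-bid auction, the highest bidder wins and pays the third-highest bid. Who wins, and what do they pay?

0xf2f4 pays 62 ETH

Rule: the highest bidder wins and pays the third-highest bid.
Bids in order: 77 (0xf2f4) > 66 (0x4188) > 62 (0x6548) > 44 (0x95a2) > 42 (0x4ba5) > 38 (0xeac7) > …
0xf2f4 is highest; pays the third-highest bid, 62 ETH.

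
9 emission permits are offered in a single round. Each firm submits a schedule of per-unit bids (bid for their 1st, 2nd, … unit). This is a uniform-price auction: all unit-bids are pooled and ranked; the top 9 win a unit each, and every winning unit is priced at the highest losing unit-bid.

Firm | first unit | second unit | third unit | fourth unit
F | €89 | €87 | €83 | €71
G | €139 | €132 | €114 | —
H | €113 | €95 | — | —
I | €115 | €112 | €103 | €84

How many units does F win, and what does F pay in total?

Merging the schedules and taking the best 9: 139 (G-1), 132 (G-2), 115 (I-1), 114 (G-3), 113 (H-1), 112 (I-2), 103 (I-3), 95 (H-2), 89 (F-1)
The (k+1)-th unit-bid is €87.
F wins 1 unit(s) at €87 each.

F: 1 unit, pays €87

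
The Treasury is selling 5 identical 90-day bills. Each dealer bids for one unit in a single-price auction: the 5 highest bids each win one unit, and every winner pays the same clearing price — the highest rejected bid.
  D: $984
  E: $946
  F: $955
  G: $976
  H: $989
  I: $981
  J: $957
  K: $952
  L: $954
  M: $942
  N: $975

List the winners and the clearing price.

Ordering the bids: 989 (H), 984 (D), 981 (I), 976 (G), 975 (N), 957 (J), 955 (F), …
Top 5: H, D, I, G, N.
First losing bid is J's $957, which sets the uniform price.

H, D, I, G, N; each pays $957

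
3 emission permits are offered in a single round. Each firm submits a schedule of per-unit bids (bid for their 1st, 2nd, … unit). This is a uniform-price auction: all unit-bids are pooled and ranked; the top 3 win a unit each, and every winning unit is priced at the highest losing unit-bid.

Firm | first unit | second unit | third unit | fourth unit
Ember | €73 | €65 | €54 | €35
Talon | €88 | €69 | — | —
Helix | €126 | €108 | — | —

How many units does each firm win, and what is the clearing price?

Helix 2, Talon 1; clearing price €73

Pooled unit-bids ranked (top 3): 126 (Helix-1), 108 (Helix-2), 88 (Talon-1)
The (k+1)-th unit-bid is €73.
Allocation: Helix 2, Talon 1.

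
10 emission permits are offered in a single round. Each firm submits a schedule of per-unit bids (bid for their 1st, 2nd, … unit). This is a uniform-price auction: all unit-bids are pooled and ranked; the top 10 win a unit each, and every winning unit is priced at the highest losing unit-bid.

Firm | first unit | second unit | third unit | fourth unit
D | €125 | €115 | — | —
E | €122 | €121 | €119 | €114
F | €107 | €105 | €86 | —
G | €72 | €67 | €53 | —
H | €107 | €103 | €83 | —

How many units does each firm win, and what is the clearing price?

D 2, E 4, F 2, H 2; clearing price €86

Pooled unit-bids ranked (top 10): 125 (D-1), 122 (E-1), 121 (E-2), 119 (E-3), 115 (D-2), 114 (E-4), 107 (F-1), 107 (H-1), 105 (F-2), 103 (H-2)
First bid not allocated: €86.
Allocation: D 2, E 4, F 2, H 2.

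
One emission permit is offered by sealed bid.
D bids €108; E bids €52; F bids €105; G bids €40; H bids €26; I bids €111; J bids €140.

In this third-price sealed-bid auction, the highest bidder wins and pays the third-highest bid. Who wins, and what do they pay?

J pays €108

Rule: the highest bidder wins and pays the third-highest bid.
Bids in order: 140 (J) > 111 (I) > 108 (D) > 105 (F) > 52 (E) > 40 (G) > …
J is highest; pays the third-highest bid, €108.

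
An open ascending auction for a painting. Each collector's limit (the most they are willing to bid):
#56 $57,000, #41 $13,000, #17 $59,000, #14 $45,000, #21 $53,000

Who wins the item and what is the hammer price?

Limits ranked: 59,000 (#17) > 57,000 (#56) > 53,000 (#21) > 45,000 (#14) > 13,000 (#41)
Once the price passes $57,000, only #17 is left; the hammer falls at #56's limit of $57,000.

#17 wins at $57,000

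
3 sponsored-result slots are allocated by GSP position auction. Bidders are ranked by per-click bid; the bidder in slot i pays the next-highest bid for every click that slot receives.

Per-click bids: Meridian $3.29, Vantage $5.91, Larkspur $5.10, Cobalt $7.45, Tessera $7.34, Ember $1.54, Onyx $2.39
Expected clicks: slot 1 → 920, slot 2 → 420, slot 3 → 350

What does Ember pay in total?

Ember pays $0.00

Sorting advertisers: $7.45 (Cobalt) > $7.34 (Tessera) > $5.91 (Vantage) > $5.10 (Larkspur) > …
Ember ranks below slot 3 → no slot, pays nothing.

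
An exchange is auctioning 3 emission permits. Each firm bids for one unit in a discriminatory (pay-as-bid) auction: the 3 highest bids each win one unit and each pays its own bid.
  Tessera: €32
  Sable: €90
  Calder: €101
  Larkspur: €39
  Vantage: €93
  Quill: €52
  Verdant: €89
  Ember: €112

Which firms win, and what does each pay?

Ember €112, Calder €101, Vantage €93

Sorting: 112 (Ember), 101 (Calder), 93 (Vantage), 90 (Sable), 89 (Verdant), …
Winners (3 units): Ember, Calder, Vantage.
Each winner pays its own bid: Ember €112, Calder €101, Vantage €93.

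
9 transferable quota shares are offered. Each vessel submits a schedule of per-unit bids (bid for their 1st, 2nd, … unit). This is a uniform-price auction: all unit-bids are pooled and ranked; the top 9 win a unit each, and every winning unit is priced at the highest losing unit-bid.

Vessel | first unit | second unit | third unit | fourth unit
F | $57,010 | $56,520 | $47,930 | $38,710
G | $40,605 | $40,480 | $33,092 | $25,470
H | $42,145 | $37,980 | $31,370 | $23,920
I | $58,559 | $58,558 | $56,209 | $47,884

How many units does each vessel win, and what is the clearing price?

All unit-bids, highest first — top 9: 58,559 (I-1), 58,558 (I-2), 57,010 (F-1), 56,520 (F-2), 56,209 (I-3), 47,930 (F-3), 47,884 (I-4), 42,145 (H-1), 40,605 (G-1)
Highest rejected unit-bid = $40,480.
Allocation: F 3, G 1, H 1, I 4.

F 3, G 1, H 1, I 4; clearing price $40,480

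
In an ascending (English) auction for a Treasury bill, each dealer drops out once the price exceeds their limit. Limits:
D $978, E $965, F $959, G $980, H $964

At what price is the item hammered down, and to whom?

Rule: the price rises until one bidder remains; the winner pays the price at which the last rival dropped out.
Limits ranked: 980 (G) > 978 (D) > 965 (E) > 964 (H) > 959 (F)
Once the price passes $978, only G is left; the hammer falls at D's limit of $978.

G wins at $978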